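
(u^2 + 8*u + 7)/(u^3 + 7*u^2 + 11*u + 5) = (u + 7)/(u^2 + 6*u + 5)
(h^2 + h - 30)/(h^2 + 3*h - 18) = (h - 5)/(h - 3)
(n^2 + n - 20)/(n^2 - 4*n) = (n + 5)/n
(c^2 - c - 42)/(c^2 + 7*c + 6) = (c - 7)/(c + 1)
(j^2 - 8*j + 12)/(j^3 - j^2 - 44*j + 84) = 1/(j + 7)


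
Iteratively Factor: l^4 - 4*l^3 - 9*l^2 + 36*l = (l + 3)*(l^3 - 7*l^2 + 12*l) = (l - 3)*(l + 3)*(l^2 - 4*l) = (l - 4)*(l - 3)*(l + 3)*(l)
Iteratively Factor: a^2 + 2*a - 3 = (a + 3)*(a - 1)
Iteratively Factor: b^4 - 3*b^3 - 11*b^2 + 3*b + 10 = (b - 1)*(b^3 - 2*b^2 - 13*b - 10) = (b - 1)*(b + 2)*(b^2 - 4*b - 5) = (b - 5)*(b - 1)*(b + 2)*(b + 1)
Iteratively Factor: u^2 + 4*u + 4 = (u + 2)*(u + 2)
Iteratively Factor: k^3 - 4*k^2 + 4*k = (k)*(k^2 - 4*k + 4) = k*(k - 2)*(k - 2)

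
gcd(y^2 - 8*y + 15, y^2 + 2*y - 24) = 1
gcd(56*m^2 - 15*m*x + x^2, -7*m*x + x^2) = -7*m + x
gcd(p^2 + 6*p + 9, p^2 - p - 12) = p + 3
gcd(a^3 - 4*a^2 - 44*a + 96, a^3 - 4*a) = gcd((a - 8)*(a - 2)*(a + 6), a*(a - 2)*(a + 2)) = a - 2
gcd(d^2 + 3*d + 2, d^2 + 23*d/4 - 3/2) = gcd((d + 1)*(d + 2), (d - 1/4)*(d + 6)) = 1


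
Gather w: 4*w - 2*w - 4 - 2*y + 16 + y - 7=2*w - y + 5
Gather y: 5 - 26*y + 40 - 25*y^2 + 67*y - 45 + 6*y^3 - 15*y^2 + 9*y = 6*y^3 - 40*y^2 + 50*y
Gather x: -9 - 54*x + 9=-54*x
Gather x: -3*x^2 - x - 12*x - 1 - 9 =-3*x^2 - 13*x - 10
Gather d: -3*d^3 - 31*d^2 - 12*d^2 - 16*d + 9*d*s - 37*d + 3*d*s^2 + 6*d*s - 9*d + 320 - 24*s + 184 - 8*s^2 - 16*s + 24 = -3*d^3 - 43*d^2 + d*(3*s^2 + 15*s - 62) - 8*s^2 - 40*s + 528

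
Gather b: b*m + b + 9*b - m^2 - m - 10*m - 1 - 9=b*(m + 10) - m^2 - 11*m - 10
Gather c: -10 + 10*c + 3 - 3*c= 7*c - 7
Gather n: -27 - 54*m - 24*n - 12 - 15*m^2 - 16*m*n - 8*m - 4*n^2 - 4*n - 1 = -15*m^2 - 62*m - 4*n^2 + n*(-16*m - 28) - 40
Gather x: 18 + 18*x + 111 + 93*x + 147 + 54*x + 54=165*x + 330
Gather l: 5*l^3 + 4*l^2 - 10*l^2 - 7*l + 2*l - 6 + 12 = 5*l^3 - 6*l^2 - 5*l + 6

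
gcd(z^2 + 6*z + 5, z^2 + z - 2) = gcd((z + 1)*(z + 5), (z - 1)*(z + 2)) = 1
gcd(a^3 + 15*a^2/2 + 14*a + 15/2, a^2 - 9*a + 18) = 1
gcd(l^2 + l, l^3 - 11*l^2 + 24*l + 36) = l + 1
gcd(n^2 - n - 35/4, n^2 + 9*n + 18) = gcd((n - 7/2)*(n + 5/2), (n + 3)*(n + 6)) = 1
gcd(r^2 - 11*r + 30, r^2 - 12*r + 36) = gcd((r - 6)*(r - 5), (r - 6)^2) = r - 6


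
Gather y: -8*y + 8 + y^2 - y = y^2 - 9*y + 8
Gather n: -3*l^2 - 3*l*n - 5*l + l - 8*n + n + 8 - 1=-3*l^2 - 4*l + n*(-3*l - 7) + 7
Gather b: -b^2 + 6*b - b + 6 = -b^2 + 5*b + 6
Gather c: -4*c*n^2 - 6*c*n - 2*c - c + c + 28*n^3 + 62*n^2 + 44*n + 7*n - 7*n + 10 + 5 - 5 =c*(-4*n^2 - 6*n - 2) + 28*n^3 + 62*n^2 + 44*n + 10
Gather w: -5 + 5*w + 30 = 5*w + 25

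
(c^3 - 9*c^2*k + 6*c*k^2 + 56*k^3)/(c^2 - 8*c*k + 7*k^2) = (c^2 - 2*c*k - 8*k^2)/(c - k)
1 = 1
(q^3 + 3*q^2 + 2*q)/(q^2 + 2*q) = q + 1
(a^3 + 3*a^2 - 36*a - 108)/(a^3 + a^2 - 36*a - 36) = (a + 3)/(a + 1)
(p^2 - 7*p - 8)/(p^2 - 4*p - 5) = (p - 8)/(p - 5)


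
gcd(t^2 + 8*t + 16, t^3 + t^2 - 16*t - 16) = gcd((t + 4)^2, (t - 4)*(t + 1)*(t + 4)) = t + 4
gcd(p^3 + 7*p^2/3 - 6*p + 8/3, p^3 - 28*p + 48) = 1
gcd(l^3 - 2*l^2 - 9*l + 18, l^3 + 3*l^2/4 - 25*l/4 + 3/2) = l^2 + l - 6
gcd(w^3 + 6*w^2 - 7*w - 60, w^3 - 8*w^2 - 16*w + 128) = w + 4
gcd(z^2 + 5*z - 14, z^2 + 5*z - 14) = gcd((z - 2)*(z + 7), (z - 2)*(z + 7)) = z^2 + 5*z - 14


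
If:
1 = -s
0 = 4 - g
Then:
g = 4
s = -1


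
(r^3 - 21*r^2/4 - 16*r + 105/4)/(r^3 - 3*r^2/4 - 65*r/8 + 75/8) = 2*(r - 7)/(2*r - 5)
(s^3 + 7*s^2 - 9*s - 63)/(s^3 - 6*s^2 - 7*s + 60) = (s^2 + 4*s - 21)/(s^2 - 9*s + 20)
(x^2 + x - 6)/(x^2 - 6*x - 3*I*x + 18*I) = (x^2 + x - 6)/(x^2 - 6*x - 3*I*x + 18*I)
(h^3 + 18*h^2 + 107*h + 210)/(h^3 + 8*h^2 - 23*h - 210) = (h + 5)/(h - 5)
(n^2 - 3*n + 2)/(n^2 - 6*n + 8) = (n - 1)/(n - 4)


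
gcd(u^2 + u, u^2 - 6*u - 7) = u + 1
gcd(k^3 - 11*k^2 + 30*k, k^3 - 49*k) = k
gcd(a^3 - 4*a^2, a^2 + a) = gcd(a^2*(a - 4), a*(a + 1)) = a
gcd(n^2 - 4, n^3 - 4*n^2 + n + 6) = n - 2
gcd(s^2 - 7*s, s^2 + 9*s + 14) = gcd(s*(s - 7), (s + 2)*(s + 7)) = 1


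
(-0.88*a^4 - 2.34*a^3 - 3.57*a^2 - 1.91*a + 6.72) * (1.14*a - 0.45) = -1.0032*a^5 - 2.2716*a^4 - 3.0168*a^3 - 0.5709*a^2 + 8.5203*a - 3.024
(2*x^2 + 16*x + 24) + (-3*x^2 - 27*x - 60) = -x^2 - 11*x - 36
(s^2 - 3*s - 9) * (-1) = -s^2 + 3*s + 9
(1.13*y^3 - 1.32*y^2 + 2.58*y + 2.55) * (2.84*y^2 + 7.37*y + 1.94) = 3.2092*y^5 + 4.5793*y^4 - 0.209000000000001*y^3 + 23.6958*y^2 + 23.7987*y + 4.947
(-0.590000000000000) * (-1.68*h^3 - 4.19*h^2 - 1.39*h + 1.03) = 0.9912*h^3 + 2.4721*h^2 + 0.8201*h - 0.6077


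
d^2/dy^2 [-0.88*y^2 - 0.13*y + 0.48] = -1.76000000000000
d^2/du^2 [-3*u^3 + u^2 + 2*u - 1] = 2 - 18*u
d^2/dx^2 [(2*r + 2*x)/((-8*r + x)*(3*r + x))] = 4*(-71*r^3 + 57*r^2*x + 3*r*x^2 + x^3)/(-13824*r^6 - 8640*r^5*x - 72*r^4*x^2 + 595*r^3*x^3 + 3*r^2*x^4 - 15*r*x^5 + x^6)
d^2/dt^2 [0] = 0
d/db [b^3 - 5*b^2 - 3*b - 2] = 3*b^2 - 10*b - 3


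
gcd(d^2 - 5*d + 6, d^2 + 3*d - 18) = d - 3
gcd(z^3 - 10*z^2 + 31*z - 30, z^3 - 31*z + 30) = z - 5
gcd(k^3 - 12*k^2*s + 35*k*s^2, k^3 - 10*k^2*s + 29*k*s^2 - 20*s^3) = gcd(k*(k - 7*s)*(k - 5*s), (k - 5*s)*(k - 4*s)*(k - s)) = -k + 5*s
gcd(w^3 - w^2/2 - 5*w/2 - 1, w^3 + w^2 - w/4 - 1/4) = w^2 + 3*w/2 + 1/2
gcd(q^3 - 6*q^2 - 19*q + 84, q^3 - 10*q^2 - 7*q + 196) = q^2 - 3*q - 28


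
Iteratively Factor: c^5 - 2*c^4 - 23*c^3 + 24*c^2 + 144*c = (c - 4)*(c^4 + 2*c^3 - 15*c^2 - 36*c) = (c - 4)^2*(c^3 + 6*c^2 + 9*c) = (c - 4)^2*(c + 3)*(c^2 + 3*c) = c*(c - 4)^2*(c + 3)*(c + 3)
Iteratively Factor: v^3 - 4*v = (v)*(v^2 - 4) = v*(v + 2)*(v - 2)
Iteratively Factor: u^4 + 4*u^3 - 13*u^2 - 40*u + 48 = (u + 4)*(u^3 - 13*u + 12) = (u - 1)*(u + 4)*(u^2 + u - 12) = (u - 3)*(u - 1)*(u + 4)*(u + 4)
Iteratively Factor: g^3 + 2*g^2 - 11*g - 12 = (g - 3)*(g^2 + 5*g + 4) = (g - 3)*(g + 4)*(g + 1)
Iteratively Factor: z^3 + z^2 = (z)*(z^2 + z) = z^2*(z + 1)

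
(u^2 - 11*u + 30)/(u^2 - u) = (u^2 - 11*u + 30)/(u*(u - 1))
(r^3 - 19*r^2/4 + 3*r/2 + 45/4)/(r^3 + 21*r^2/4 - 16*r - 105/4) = (r - 3)/(r + 7)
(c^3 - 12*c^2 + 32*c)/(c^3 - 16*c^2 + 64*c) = (c - 4)/(c - 8)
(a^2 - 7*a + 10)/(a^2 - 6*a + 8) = (a - 5)/(a - 4)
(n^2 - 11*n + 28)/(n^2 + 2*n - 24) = (n - 7)/(n + 6)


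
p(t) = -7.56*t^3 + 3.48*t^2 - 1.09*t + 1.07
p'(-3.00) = -226.09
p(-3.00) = 239.78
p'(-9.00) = -1900.81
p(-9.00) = 5804.00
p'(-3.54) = -309.95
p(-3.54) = 383.91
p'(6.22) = -835.25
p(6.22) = -1690.33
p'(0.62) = -5.49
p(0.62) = -0.07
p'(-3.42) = -290.17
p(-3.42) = 347.91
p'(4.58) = -444.96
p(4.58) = -657.23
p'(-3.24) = -261.73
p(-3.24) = 298.27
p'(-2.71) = -186.52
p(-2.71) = 180.04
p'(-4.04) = -399.38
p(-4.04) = 560.77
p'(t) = -22.68*t^2 + 6.96*t - 1.09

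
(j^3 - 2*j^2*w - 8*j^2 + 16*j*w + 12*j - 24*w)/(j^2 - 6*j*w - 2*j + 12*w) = (-j^2 + 2*j*w + 6*j - 12*w)/(-j + 6*w)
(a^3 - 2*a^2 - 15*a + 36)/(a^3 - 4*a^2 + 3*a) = (a^2 + a - 12)/(a*(a - 1))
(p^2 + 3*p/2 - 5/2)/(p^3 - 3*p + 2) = (p + 5/2)/(p^2 + p - 2)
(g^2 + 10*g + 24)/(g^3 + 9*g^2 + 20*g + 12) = (g + 4)/(g^2 + 3*g + 2)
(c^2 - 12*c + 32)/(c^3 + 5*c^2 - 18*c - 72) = (c - 8)/(c^2 + 9*c + 18)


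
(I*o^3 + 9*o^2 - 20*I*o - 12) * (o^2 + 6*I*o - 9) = I*o^5 + 3*o^4 + 25*I*o^3 + 27*o^2 + 108*I*o + 108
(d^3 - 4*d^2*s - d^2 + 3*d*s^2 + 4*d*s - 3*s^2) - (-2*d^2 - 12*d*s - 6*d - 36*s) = d^3 - 4*d^2*s + d^2 + 3*d*s^2 + 16*d*s + 6*d - 3*s^2 + 36*s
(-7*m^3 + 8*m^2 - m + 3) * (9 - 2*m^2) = 14*m^5 - 16*m^4 - 61*m^3 + 66*m^2 - 9*m + 27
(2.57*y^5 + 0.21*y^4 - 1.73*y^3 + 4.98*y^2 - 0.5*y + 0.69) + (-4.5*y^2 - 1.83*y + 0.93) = 2.57*y^5 + 0.21*y^4 - 1.73*y^3 + 0.48*y^2 - 2.33*y + 1.62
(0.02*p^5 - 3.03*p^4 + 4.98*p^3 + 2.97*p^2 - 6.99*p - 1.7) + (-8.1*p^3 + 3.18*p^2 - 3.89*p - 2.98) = 0.02*p^5 - 3.03*p^4 - 3.12*p^3 + 6.15*p^2 - 10.88*p - 4.68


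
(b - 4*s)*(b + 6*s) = b^2 + 2*b*s - 24*s^2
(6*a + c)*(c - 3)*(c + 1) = 6*a*c^2 - 12*a*c - 18*a + c^3 - 2*c^2 - 3*c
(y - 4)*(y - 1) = y^2 - 5*y + 4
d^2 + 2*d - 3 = (d - 1)*(d + 3)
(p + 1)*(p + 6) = p^2 + 7*p + 6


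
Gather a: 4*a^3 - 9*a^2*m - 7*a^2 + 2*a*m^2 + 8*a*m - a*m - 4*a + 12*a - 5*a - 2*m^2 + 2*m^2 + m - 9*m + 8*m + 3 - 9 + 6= 4*a^3 + a^2*(-9*m - 7) + a*(2*m^2 + 7*m + 3)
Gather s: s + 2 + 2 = s + 4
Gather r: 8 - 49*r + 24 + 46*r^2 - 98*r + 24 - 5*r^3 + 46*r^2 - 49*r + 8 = -5*r^3 + 92*r^2 - 196*r + 64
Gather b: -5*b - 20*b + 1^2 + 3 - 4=-25*b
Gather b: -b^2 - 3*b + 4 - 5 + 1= -b^2 - 3*b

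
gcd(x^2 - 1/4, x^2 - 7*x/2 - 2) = x + 1/2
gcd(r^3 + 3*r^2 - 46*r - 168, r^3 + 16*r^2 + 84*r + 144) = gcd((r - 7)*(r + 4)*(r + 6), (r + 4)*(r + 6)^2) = r^2 + 10*r + 24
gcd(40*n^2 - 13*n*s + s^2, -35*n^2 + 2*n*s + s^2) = -5*n + s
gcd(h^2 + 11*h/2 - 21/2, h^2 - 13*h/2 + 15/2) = h - 3/2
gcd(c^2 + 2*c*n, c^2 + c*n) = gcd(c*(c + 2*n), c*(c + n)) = c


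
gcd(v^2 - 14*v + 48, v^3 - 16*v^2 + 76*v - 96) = v^2 - 14*v + 48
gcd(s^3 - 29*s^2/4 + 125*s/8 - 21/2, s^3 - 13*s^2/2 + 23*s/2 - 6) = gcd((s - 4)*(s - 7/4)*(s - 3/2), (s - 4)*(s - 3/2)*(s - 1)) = s^2 - 11*s/2 + 6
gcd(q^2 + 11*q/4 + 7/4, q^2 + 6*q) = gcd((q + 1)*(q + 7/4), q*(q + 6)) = 1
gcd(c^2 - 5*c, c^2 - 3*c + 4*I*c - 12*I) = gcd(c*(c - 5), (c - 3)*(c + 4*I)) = 1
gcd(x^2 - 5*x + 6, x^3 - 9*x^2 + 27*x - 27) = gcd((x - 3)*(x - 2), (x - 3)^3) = x - 3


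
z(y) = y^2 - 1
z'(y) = 2*y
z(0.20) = -0.96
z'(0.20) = 0.40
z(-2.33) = 4.43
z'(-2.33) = -4.66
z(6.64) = 43.09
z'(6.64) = 13.28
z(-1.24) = 0.54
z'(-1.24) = -2.48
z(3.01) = 8.06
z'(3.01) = 6.02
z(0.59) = -0.65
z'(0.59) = 1.18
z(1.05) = 0.10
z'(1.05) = 2.10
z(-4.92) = 23.21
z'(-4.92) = -9.84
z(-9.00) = 80.00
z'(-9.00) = -18.00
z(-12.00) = 143.00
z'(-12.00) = -24.00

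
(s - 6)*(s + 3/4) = s^2 - 21*s/4 - 9/2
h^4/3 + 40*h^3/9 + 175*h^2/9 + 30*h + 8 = (h/3 + 1)*(h + 1/3)*(h + 4)*(h + 6)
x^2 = x^2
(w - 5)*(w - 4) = w^2 - 9*w + 20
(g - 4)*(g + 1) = g^2 - 3*g - 4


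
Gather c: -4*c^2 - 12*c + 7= -4*c^2 - 12*c + 7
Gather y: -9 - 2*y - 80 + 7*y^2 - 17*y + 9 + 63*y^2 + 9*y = 70*y^2 - 10*y - 80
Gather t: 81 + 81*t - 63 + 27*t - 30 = 108*t - 12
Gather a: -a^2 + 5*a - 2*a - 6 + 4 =-a^2 + 3*a - 2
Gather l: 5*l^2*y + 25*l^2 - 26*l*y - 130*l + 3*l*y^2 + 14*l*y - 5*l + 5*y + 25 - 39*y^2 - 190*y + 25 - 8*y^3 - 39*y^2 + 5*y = l^2*(5*y + 25) + l*(3*y^2 - 12*y - 135) - 8*y^3 - 78*y^2 - 180*y + 50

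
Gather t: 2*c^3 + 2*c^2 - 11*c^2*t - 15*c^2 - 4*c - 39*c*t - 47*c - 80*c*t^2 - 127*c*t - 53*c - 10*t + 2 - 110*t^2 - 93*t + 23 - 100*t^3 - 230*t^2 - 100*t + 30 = 2*c^3 - 13*c^2 - 104*c - 100*t^3 + t^2*(-80*c - 340) + t*(-11*c^2 - 166*c - 203) + 55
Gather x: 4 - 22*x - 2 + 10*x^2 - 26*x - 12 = 10*x^2 - 48*x - 10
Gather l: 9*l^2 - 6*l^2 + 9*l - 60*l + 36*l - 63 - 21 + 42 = 3*l^2 - 15*l - 42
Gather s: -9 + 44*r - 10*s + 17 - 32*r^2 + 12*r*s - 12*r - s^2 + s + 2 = -32*r^2 + 32*r - s^2 + s*(12*r - 9) + 10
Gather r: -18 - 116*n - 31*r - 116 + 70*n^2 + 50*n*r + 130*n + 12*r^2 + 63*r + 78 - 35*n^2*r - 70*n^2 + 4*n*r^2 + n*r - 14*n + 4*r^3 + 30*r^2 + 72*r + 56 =4*r^3 + r^2*(4*n + 42) + r*(-35*n^2 + 51*n + 104)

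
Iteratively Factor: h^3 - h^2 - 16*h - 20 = (h + 2)*(h^2 - 3*h - 10) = (h - 5)*(h + 2)*(h + 2)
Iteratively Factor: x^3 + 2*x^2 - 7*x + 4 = (x + 4)*(x^2 - 2*x + 1) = (x - 1)*(x + 4)*(x - 1)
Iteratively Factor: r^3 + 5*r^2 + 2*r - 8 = (r + 2)*(r^2 + 3*r - 4) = (r + 2)*(r + 4)*(r - 1)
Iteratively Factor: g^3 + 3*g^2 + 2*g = (g)*(g^2 + 3*g + 2) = g*(g + 2)*(g + 1)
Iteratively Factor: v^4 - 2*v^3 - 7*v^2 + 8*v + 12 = (v - 3)*(v^3 + v^2 - 4*v - 4) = (v - 3)*(v - 2)*(v^2 + 3*v + 2) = (v - 3)*(v - 2)*(v + 1)*(v + 2)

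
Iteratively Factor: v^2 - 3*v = (v)*(v - 3)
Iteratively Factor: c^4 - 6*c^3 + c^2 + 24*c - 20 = (c - 1)*(c^3 - 5*c^2 - 4*c + 20) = (c - 2)*(c - 1)*(c^2 - 3*c - 10) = (c - 2)*(c - 1)*(c + 2)*(c - 5)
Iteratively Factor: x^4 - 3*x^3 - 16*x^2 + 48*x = (x - 3)*(x^3 - 16*x) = x*(x - 3)*(x^2 - 16) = x*(x - 3)*(x + 4)*(x - 4)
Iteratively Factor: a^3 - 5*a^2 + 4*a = (a - 1)*(a^2 - 4*a) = a*(a - 1)*(a - 4)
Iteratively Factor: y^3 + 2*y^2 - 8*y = (y - 2)*(y^2 + 4*y) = y*(y - 2)*(y + 4)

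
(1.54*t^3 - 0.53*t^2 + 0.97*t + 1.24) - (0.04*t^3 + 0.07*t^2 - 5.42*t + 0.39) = 1.5*t^3 - 0.6*t^2 + 6.39*t + 0.85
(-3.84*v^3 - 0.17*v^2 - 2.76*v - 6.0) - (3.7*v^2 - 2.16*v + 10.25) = -3.84*v^3 - 3.87*v^2 - 0.6*v - 16.25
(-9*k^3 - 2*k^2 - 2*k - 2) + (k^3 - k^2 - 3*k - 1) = -8*k^3 - 3*k^2 - 5*k - 3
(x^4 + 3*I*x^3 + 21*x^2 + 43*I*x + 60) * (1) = x^4 + 3*I*x^3 + 21*x^2 + 43*I*x + 60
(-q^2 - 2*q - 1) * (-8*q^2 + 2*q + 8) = 8*q^4 + 14*q^3 - 4*q^2 - 18*q - 8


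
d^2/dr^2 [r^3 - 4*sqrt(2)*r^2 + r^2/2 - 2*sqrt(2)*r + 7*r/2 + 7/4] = 6*r - 8*sqrt(2) + 1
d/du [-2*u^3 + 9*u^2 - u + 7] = -6*u^2 + 18*u - 1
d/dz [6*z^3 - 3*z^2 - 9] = 6*z*(3*z - 1)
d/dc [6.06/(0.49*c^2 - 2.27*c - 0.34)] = (13.7562 - 5.9388*c)/(-0.49*c^2 + 2.27*c + 0.34)^2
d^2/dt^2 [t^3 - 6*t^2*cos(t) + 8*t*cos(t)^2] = 6*t^2*cos(t) + 24*t*sin(t) - 16*t*cos(2*t) + 6*t - 16*sin(2*t) - 12*cos(t)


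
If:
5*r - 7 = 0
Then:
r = 7/5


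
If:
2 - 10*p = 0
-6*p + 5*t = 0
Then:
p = 1/5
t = 6/25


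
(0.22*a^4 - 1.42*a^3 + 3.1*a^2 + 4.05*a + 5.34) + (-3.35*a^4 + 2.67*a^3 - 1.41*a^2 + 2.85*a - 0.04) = -3.13*a^4 + 1.25*a^3 + 1.69*a^2 + 6.9*a + 5.3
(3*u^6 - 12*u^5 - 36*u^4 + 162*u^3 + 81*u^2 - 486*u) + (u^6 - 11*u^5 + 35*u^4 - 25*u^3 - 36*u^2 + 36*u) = 4*u^6 - 23*u^5 - u^4 + 137*u^3 + 45*u^2 - 450*u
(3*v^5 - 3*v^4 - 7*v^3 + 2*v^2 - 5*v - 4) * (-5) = -15*v^5 + 15*v^4 + 35*v^3 - 10*v^2 + 25*v + 20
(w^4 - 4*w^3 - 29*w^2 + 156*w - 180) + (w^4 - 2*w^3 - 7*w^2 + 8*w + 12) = 2*w^4 - 6*w^3 - 36*w^2 + 164*w - 168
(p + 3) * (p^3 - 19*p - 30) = p^4 + 3*p^3 - 19*p^2 - 87*p - 90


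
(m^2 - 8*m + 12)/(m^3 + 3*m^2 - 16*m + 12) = (m - 6)/(m^2 + 5*m - 6)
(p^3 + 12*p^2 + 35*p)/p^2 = p + 12 + 35/p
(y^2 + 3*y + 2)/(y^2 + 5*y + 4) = (y + 2)/(y + 4)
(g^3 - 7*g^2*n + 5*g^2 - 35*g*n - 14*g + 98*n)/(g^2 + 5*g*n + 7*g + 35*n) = (g^2 - 7*g*n - 2*g + 14*n)/(g + 5*n)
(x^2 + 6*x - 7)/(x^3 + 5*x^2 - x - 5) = (x + 7)/(x^2 + 6*x + 5)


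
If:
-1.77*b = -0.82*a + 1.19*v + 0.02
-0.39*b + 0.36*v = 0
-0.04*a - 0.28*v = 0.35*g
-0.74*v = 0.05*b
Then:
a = 0.02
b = 0.00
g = -0.00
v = 0.00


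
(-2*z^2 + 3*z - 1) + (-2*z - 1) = -2*z^2 + z - 2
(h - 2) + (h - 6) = 2*h - 8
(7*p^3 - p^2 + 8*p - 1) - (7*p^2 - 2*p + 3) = 7*p^3 - 8*p^2 + 10*p - 4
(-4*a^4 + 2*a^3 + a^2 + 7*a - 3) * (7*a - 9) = -28*a^5 + 50*a^4 - 11*a^3 + 40*a^2 - 84*a + 27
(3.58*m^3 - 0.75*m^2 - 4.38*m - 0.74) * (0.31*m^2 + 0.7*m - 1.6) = 1.1098*m^5 + 2.2735*m^4 - 7.6108*m^3 - 2.0954*m^2 + 6.49*m + 1.184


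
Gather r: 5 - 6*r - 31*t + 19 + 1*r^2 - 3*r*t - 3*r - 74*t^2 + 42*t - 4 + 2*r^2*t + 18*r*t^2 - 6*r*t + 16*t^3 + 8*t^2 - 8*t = r^2*(2*t + 1) + r*(18*t^2 - 9*t - 9) + 16*t^3 - 66*t^2 + 3*t + 20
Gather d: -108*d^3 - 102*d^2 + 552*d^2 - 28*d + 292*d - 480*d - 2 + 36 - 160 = -108*d^3 + 450*d^2 - 216*d - 126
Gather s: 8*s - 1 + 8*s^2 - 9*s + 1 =8*s^2 - s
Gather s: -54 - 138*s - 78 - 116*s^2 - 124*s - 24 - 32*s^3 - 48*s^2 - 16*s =-32*s^3 - 164*s^2 - 278*s - 156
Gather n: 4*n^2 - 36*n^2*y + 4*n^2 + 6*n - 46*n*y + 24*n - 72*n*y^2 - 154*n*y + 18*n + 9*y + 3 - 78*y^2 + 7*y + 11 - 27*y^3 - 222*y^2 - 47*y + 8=n^2*(8 - 36*y) + n*(-72*y^2 - 200*y + 48) - 27*y^3 - 300*y^2 - 31*y + 22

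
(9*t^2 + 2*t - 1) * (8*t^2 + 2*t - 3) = 72*t^4 + 34*t^3 - 31*t^2 - 8*t + 3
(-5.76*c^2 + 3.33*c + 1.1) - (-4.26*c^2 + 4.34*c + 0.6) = -1.5*c^2 - 1.01*c + 0.5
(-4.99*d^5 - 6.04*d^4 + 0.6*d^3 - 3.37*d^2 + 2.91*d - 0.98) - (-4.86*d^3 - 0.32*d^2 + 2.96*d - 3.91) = -4.99*d^5 - 6.04*d^4 + 5.46*d^3 - 3.05*d^2 - 0.0499999999999998*d + 2.93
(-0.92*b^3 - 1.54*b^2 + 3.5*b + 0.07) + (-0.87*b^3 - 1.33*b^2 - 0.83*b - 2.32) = -1.79*b^3 - 2.87*b^2 + 2.67*b - 2.25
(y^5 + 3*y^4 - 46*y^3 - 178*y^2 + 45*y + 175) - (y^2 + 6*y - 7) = y^5 + 3*y^4 - 46*y^3 - 179*y^2 + 39*y + 182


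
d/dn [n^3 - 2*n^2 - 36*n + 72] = 3*n^2 - 4*n - 36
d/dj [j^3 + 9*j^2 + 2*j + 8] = 3*j^2 + 18*j + 2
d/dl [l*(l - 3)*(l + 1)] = 3*l^2 - 4*l - 3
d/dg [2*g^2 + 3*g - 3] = 4*g + 3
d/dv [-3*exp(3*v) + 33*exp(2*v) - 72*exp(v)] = (-9*exp(2*v) + 66*exp(v) - 72)*exp(v)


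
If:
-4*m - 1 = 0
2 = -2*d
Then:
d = -1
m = -1/4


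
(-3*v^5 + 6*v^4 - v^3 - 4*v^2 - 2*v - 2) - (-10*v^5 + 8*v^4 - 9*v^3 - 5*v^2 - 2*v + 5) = 7*v^5 - 2*v^4 + 8*v^3 + v^2 - 7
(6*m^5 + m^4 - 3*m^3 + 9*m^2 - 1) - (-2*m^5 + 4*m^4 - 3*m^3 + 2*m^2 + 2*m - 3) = 8*m^5 - 3*m^4 + 7*m^2 - 2*m + 2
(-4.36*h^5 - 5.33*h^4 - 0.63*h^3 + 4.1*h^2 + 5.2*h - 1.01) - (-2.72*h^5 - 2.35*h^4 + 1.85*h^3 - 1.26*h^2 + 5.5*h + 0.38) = -1.64*h^5 - 2.98*h^4 - 2.48*h^3 + 5.36*h^2 - 0.3*h - 1.39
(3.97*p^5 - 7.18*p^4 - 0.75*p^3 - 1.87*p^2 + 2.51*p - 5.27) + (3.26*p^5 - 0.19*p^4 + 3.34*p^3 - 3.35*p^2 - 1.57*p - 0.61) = 7.23*p^5 - 7.37*p^4 + 2.59*p^3 - 5.22*p^2 + 0.94*p - 5.88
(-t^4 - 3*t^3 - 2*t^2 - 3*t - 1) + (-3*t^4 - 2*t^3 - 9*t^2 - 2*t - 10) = -4*t^4 - 5*t^3 - 11*t^2 - 5*t - 11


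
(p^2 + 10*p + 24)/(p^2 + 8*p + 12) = (p + 4)/(p + 2)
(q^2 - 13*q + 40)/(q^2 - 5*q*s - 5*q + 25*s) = (q - 8)/(q - 5*s)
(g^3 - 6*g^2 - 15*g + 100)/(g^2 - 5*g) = g - 1 - 20/g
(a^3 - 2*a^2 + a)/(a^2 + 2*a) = (a^2 - 2*a + 1)/(a + 2)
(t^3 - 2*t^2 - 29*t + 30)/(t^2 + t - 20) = (t^2 - 7*t + 6)/(t - 4)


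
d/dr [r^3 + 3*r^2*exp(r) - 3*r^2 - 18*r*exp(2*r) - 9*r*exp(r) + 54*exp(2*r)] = 3*r^2*exp(r) + 3*r^2 - 36*r*exp(2*r) - 3*r*exp(r) - 6*r + 90*exp(2*r) - 9*exp(r)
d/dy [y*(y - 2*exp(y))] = -2*y*exp(y) + 2*y - 2*exp(y)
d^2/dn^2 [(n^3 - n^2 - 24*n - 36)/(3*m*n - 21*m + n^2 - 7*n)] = 2*((3*n - 1)*(3*m*n - 21*m + n^2 - 7*n)^2 - (3*m + 2*n - 7)^2*(-n^3 + n^2 + 24*n + 36) + (3*m*n - 21*m + n^2 - 7*n)*(-n^3 + n^2 + 24*n + (3*m + 2*n - 7)*(-3*n^2 + 2*n + 24) + 36))/(3*m*n - 21*m + n^2 - 7*n)^3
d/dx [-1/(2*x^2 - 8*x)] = (x - 2)/(x^2*(x - 4)^2)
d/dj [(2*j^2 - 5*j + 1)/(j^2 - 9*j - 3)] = (-13*j^2 - 14*j + 24)/(j^4 - 18*j^3 + 75*j^2 + 54*j + 9)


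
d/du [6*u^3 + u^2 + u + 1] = 18*u^2 + 2*u + 1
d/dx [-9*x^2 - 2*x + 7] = -18*x - 2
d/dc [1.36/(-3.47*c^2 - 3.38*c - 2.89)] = (9.4384*c + 4.5968)/(3.47*c^2 + 3.38*c + 2.89)^2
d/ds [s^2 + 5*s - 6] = 2*s + 5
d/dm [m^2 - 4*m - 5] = 2*m - 4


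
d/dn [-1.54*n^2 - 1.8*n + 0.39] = -3.08*n - 1.8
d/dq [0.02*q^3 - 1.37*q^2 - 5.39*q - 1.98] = 0.06*q^2 - 2.74*q - 5.39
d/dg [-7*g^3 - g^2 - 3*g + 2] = -21*g^2 - 2*g - 3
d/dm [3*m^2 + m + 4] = 6*m + 1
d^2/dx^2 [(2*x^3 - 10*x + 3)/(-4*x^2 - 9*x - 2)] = 14*(2*x^3 - 36*x^2 - 84*x - 57)/(64*x^6 + 432*x^5 + 1068*x^4 + 1161*x^3 + 534*x^2 + 108*x + 8)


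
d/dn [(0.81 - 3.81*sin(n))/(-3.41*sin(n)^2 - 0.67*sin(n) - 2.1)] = (-12.9921*sin(n)^2 + 5.5242*sin(n) + 8.5437)*cos(n)/(11.6281*sin(n)^4 + 4.5694*sin(n)^3 + 14.7709*sin(n)^2 + 2.814*sin(n) + 4.41)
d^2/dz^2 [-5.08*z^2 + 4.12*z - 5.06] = -10.1600000000000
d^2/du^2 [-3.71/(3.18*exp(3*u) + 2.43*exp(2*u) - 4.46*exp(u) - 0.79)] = (-3.71*(9.54*exp(2*u) + 4.86*exp(u) - 4.46)*(19.08*exp(2*u) + 9.72*exp(u) - 8.92)*exp(u) + (106.1802*exp(2*u) + 36.0612*exp(u) - 16.5466)*(3.18*exp(3*u) + 2.43*exp(2*u) - 4.46*exp(u) - 0.79))*exp(u)/(3.18*exp(3*u) + 2.43*exp(2*u) - 4.46*exp(u) - 0.79)^3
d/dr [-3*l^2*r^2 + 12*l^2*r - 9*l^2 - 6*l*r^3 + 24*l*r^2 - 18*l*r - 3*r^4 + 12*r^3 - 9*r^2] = -6*l^2*r + 12*l^2 - 18*l*r^2 + 48*l*r - 18*l - 12*r^3 + 36*r^2 - 18*r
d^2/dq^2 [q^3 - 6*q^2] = 6*q - 12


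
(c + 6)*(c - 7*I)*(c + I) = c^3 + 6*c^2 - 6*I*c^2 + 7*c - 36*I*c + 42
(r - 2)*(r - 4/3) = r^2 - 10*r/3 + 8/3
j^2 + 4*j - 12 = (j - 2)*(j + 6)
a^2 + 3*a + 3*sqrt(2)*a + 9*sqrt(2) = (a + 3)*(a + 3*sqrt(2))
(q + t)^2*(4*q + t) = 4*q^3 + 9*q^2*t + 6*q*t^2 + t^3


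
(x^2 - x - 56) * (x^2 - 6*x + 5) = x^4 - 7*x^3 - 45*x^2 + 331*x - 280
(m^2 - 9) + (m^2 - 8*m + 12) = 2*m^2 - 8*m + 3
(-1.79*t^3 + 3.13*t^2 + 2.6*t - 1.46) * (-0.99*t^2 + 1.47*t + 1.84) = 1.7721*t^5 - 5.73*t^4 - 1.2665*t^3 + 11.0266*t^2 + 2.6378*t - 2.6864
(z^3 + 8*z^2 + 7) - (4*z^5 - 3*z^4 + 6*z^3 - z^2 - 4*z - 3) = -4*z^5 + 3*z^4 - 5*z^3 + 9*z^2 + 4*z + 10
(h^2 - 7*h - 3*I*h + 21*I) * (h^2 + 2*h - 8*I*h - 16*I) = h^4 - 5*h^3 - 11*I*h^3 - 38*h^2 + 55*I*h^2 + 120*h + 154*I*h + 336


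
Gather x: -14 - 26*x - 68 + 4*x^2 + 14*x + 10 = 4*x^2 - 12*x - 72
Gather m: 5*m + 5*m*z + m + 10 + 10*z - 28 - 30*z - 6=m*(5*z + 6) - 20*z - 24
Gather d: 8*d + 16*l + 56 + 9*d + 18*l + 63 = 17*d + 34*l + 119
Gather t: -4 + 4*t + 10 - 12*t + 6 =12 - 8*t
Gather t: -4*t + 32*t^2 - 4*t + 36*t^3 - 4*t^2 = 36*t^3 + 28*t^2 - 8*t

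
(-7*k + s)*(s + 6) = -7*k*s - 42*k + s^2 + 6*s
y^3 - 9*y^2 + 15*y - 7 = (y - 7)*(y - 1)^2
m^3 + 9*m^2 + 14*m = m*(m + 2)*(m + 7)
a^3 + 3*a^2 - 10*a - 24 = (a - 3)*(a + 2)*(a + 4)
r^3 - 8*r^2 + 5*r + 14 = (r - 7)*(r - 2)*(r + 1)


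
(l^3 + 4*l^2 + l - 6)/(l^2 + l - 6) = (l^2 + l - 2)/(l - 2)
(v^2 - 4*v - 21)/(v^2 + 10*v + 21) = (v - 7)/(v + 7)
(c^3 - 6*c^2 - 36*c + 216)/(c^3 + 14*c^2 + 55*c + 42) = (c^2 - 12*c + 36)/(c^2 + 8*c + 7)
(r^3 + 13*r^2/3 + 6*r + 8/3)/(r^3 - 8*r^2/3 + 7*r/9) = 3*(3*r^3 + 13*r^2 + 18*r + 8)/(r*(9*r^2 - 24*r + 7))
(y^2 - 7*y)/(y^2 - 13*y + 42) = y/(y - 6)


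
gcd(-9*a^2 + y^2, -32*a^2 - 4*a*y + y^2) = 1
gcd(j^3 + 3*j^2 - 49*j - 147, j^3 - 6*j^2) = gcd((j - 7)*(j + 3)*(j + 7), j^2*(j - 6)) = 1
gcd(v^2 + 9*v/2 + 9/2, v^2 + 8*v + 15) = v + 3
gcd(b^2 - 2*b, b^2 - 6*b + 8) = b - 2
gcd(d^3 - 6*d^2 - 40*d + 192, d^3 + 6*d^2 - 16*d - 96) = d^2 + 2*d - 24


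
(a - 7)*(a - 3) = a^2 - 10*a + 21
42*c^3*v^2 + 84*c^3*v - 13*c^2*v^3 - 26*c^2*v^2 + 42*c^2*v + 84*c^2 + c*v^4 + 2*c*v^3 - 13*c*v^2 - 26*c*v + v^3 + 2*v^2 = (-7*c + v)*(-6*c + v)*(v + 2)*(c*v + 1)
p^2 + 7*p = p*(p + 7)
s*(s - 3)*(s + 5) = s^3 + 2*s^2 - 15*s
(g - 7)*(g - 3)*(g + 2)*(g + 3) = g^4 - 5*g^3 - 23*g^2 + 45*g + 126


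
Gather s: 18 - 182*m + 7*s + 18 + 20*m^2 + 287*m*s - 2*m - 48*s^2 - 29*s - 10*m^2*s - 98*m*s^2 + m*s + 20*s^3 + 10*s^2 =20*m^2 - 184*m + 20*s^3 + s^2*(-98*m - 38) + s*(-10*m^2 + 288*m - 22) + 36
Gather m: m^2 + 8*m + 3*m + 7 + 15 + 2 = m^2 + 11*m + 24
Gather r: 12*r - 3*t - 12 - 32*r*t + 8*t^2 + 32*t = r*(12 - 32*t) + 8*t^2 + 29*t - 12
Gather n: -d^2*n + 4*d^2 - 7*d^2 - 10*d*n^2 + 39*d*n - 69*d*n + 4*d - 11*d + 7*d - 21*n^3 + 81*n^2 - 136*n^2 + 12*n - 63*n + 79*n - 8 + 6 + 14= -3*d^2 - 21*n^3 + n^2*(-10*d - 55) + n*(-d^2 - 30*d + 28) + 12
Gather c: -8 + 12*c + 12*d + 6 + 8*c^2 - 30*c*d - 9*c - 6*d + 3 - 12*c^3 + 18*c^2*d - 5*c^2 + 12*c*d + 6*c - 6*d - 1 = -12*c^3 + c^2*(18*d + 3) + c*(9 - 18*d)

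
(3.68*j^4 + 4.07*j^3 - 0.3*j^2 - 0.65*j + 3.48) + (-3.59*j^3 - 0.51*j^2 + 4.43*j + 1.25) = 3.68*j^4 + 0.48*j^3 - 0.81*j^2 + 3.78*j + 4.73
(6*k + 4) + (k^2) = k^2 + 6*k + 4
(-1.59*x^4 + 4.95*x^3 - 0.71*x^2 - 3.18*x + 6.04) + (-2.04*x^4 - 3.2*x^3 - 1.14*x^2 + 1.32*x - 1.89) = -3.63*x^4 + 1.75*x^3 - 1.85*x^2 - 1.86*x + 4.15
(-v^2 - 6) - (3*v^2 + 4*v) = -4*v^2 - 4*v - 6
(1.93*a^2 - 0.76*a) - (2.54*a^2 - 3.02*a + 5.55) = -0.61*a^2 + 2.26*a - 5.55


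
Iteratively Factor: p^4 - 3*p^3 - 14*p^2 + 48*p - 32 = (p + 4)*(p^3 - 7*p^2 + 14*p - 8) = (p - 4)*(p + 4)*(p^2 - 3*p + 2) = (p - 4)*(p - 1)*(p + 4)*(p - 2)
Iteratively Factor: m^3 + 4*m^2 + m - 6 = (m - 1)*(m^2 + 5*m + 6) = (m - 1)*(m + 3)*(m + 2)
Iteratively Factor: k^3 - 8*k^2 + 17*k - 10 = (k - 5)*(k^2 - 3*k + 2) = (k - 5)*(k - 2)*(k - 1)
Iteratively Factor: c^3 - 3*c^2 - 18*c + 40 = (c - 2)*(c^2 - c - 20) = (c - 5)*(c - 2)*(c + 4)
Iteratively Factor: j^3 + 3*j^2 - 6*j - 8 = (j + 1)*(j^2 + 2*j - 8) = (j + 1)*(j + 4)*(j - 2)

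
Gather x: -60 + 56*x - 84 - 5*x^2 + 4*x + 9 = -5*x^2 + 60*x - 135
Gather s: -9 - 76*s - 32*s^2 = -32*s^2 - 76*s - 9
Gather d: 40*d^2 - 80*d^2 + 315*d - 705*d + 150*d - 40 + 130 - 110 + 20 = -40*d^2 - 240*d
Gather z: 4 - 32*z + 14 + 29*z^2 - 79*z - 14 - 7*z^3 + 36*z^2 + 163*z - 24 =-7*z^3 + 65*z^2 + 52*z - 20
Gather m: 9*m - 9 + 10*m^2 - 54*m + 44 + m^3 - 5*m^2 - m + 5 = m^3 + 5*m^2 - 46*m + 40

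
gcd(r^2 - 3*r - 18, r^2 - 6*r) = r - 6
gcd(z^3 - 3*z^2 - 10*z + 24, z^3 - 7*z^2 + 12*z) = z - 4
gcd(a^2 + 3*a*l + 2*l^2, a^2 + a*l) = a + l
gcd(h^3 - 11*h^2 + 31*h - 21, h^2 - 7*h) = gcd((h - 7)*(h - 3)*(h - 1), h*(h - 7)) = h - 7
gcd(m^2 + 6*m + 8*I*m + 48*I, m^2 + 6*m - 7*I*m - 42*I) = m + 6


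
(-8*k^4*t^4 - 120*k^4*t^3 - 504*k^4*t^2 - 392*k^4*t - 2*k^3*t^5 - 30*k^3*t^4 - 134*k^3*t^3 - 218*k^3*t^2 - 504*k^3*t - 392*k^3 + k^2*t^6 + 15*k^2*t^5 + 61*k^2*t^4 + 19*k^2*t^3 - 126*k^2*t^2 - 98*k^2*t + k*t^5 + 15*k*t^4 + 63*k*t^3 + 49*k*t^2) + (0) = -8*k^4*t^4 - 120*k^4*t^3 - 504*k^4*t^2 - 392*k^4*t - 2*k^3*t^5 - 30*k^3*t^4 - 134*k^3*t^3 - 218*k^3*t^2 - 504*k^3*t - 392*k^3 + k^2*t^6 + 15*k^2*t^5 + 61*k^2*t^4 + 19*k^2*t^3 - 126*k^2*t^2 - 98*k^2*t + k*t^5 + 15*k*t^4 + 63*k*t^3 + 49*k*t^2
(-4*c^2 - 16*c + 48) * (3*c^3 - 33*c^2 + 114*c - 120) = -12*c^5 + 84*c^4 + 216*c^3 - 2928*c^2 + 7392*c - 5760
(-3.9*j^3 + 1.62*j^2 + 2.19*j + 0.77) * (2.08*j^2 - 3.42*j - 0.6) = -8.112*j^5 + 16.7076*j^4 + 1.3548*j^3 - 6.8602*j^2 - 3.9474*j - 0.462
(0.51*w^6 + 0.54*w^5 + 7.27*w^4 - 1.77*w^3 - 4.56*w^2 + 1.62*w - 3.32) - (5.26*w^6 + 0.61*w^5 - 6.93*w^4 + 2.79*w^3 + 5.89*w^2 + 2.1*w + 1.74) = -4.75*w^6 - 0.07*w^5 + 14.2*w^4 - 4.56*w^3 - 10.45*w^2 - 0.48*w - 5.06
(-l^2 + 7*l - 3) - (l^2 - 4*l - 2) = -2*l^2 + 11*l - 1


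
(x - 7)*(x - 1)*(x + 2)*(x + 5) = x^4 - x^3 - 39*x^2 - 31*x + 70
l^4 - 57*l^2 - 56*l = l*(l - 8)*(l + 1)*(l + 7)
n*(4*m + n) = 4*m*n + n^2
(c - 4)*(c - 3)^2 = c^3 - 10*c^2 + 33*c - 36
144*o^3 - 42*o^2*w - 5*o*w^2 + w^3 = (-8*o + w)*(-3*o + w)*(6*o + w)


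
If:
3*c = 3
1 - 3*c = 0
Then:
No Solution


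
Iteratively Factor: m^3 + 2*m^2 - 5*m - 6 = (m + 1)*(m^2 + m - 6) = (m - 2)*(m + 1)*(m + 3)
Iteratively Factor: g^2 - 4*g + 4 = (g - 2)*(g - 2)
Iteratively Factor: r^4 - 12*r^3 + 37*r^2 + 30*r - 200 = (r + 2)*(r^3 - 14*r^2 + 65*r - 100) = (r - 4)*(r + 2)*(r^2 - 10*r + 25) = (r - 5)*(r - 4)*(r + 2)*(r - 5)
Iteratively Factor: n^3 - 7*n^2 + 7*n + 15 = (n - 3)*(n^2 - 4*n - 5) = (n - 3)*(n + 1)*(n - 5)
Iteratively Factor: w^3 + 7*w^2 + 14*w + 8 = (w + 4)*(w^2 + 3*w + 2) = (w + 2)*(w + 4)*(w + 1)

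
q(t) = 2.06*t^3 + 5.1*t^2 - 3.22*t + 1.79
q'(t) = 6.18*t^2 + 10.2*t - 3.22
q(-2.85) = 4.70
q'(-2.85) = 17.91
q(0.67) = 2.54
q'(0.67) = 6.39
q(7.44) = 1108.51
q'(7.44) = 414.75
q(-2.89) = 3.97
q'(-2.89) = 18.92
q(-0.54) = 4.69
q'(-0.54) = -6.93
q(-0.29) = 3.10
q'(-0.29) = -5.66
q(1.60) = 18.13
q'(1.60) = 28.92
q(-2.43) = 10.17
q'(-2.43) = 8.49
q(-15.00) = -5754.91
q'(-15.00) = 1234.28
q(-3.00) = 1.73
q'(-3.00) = 21.80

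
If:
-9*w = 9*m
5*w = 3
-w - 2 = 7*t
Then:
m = -3/5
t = -13/35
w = 3/5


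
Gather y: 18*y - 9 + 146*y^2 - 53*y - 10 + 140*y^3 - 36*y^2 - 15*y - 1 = 140*y^3 + 110*y^2 - 50*y - 20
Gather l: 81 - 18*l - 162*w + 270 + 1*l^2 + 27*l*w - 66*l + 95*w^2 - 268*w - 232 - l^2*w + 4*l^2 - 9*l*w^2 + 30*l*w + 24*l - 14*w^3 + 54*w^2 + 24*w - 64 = l^2*(5 - w) + l*(-9*w^2 + 57*w - 60) - 14*w^3 + 149*w^2 - 406*w + 55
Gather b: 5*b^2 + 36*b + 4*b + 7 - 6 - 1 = 5*b^2 + 40*b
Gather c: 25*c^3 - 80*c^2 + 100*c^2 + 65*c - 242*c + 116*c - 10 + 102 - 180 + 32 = 25*c^3 + 20*c^2 - 61*c - 56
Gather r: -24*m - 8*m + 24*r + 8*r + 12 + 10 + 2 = -32*m + 32*r + 24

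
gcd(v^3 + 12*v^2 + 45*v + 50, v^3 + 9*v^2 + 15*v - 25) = v^2 + 10*v + 25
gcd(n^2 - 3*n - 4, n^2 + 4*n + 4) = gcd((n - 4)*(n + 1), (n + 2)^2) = 1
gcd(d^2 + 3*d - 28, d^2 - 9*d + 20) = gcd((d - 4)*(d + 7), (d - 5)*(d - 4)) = d - 4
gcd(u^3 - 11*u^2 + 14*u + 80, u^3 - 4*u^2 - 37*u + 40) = u - 8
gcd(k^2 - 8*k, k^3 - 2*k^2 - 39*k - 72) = k - 8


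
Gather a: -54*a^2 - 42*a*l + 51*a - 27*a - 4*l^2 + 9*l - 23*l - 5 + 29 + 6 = -54*a^2 + a*(24 - 42*l) - 4*l^2 - 14*l + 30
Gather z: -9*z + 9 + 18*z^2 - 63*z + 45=18*z^2 - 72*z + 54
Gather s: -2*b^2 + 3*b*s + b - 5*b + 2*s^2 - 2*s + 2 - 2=-2*b^2 - 4*b + 2*s^2 + s*(3*b - 2)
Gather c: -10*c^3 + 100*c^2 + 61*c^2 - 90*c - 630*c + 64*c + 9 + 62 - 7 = -10*c^3 + 161*c^2 - 656*c + 64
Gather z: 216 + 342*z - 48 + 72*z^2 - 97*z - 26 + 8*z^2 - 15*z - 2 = 80*z^2 + 230*z + 140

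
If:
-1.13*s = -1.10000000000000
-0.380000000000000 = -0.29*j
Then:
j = 1.31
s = 0.97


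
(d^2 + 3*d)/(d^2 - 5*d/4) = 4*(d + 3)/(4*d - 5)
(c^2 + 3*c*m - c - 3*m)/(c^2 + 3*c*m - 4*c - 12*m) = (c - 1)/(c - 4)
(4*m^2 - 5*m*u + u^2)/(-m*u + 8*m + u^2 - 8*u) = (-4*m + u)/(u - 8)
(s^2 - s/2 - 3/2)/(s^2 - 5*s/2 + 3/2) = (s + 1)/(s - 1)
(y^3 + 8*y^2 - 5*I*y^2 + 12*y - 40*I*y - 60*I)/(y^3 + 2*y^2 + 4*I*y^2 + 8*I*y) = (y^2 + y*(6 - 5*I) - 30*I)/(y*(y + 4*I))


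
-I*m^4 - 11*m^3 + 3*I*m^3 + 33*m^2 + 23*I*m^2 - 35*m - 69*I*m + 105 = (m - 3)*(m - 7*I)*(m - 5*I)*(-I*m + 1)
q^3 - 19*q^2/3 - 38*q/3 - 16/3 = (q - 8)*(q + 2/3)*(q + 1)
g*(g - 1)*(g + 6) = g^3 + 5*g^2 - 6*g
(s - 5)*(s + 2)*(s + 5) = s^3 + 2*s^2 - 25*s - 50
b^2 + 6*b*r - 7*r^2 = (b - r)*(b + 7*r)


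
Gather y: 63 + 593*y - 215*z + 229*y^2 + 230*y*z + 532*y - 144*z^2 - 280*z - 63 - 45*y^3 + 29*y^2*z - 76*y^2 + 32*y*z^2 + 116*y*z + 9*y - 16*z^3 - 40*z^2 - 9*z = -45*y^3 + y^2*(29*z + 153) + y*(32*z^2 + 346*z + 1134) - 16*z^3 - 184*z^2 - 504*z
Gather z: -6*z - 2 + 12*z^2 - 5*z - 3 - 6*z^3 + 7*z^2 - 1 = -6*z^3 + 19*z^2 - 11*z - 6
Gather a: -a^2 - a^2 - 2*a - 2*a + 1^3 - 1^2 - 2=-2*a^2 - 4*a - 2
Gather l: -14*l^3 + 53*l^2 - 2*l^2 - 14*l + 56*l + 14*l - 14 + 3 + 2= -14*l^3 + 51*l^2 + 56*l - 9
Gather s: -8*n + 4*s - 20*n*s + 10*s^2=-8*n + 10*s^2 + s*(4 - 20*n)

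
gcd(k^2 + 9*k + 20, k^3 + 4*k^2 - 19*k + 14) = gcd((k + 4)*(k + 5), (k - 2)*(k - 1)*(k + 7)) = 1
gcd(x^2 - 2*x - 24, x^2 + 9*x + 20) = x + 4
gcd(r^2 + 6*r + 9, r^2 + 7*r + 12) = r + 3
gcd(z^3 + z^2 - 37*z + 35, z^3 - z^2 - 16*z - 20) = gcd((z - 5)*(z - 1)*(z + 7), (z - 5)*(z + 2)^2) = z - 5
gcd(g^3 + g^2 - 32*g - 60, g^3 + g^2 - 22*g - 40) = g + 2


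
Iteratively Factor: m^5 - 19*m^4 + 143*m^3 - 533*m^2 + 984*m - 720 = (m - 5)*(m^4 - 14*m^3 + 73*m^2 - 168*m + 144) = (m - 5)*(m - 3)*(m^3 - 11*m^2 + 40*m - 48) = (m - 5)*(m - 4)*(m - 3)*(m^2 - 7*m + 12) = (m - 5)*(m - 4)*(m - 3)^2*(m - 4)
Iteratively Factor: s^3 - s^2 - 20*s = (s + 4)*(s^2 - 5*s) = s*(s + 4)*(s - 5)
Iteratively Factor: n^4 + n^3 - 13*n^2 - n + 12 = (n + 1)*(n^3 - 13*n + 12) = (n - 3)*(n + 1)*(n^2 + 3*n - 4) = (n - 3)*(n + 1)*(n + 4)*(n - 1)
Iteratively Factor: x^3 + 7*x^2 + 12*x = (x + 3)*(x^2 + 4*x) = x*(x + 3)*(x + 4)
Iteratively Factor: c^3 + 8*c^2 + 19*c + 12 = (c + 1)*(c^2 + 7*c + 12) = (c + 1)*(c + 4)*(c + 3)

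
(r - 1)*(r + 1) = r^2 - 1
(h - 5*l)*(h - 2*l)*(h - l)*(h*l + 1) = h^4*l - 8*h^3*l^2 + h^3 + 17*h^2*l^3 - 8*h^2*l - 10*h*l^4 + 17*h*l^2 - 10*l^3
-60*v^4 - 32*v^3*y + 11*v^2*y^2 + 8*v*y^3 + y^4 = (-2*v + y)*(2*v + y)*(3*v + y)*(5*v + y)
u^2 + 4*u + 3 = (u + 1)*(u + 3)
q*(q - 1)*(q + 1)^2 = q^4 + q^3 - q^2 - q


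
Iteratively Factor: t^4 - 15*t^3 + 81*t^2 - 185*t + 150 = (t - 2)*(t^3 - 13*t^2 + 55*t - 75) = (t - 5)*(t - 2)*(t^2 - 8*t + 15) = (t - 5)*(t - 3)*(t - 2)*(t - 5)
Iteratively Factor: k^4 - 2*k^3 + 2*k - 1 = (k + 1)*(k^3 - 3*k^2 + 3*k - 1) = (k - 1)*(k + 1)*(k^2 - 2*k + 1) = (k - 1)^2*(k + 1)*(k - 1)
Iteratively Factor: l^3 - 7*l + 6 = (l + 3)*(l^2 - 3*l + 2) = (l - 2)*(l + 3)*(l - 1)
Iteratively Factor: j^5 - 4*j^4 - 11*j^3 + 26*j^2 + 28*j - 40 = (j - 1)*(j^4 - 3*j^3 - 14*j^2 + 12*j + 40) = (j - 1)*(j + 2)*(j^3 - 5*j^2 - 4*j + 20) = (j - 2)*(j - 1)*(j + 2)*(j^2 - 3*j - 10) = (j - 5)*(j - 2)*(j - 1)*(j + 2)*(j + 2)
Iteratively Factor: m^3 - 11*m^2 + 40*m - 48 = (m - 4)*(m^2 - 7*m + 12) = (m - 4)*(m - 3)*(m - 4)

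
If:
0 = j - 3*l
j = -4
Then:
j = -4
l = -4/3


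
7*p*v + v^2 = v*(7*p + v)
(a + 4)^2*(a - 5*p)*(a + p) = a^4 - 4*a^3*p + 8*a^3 - 5*a^2*p^2 - 32*a^2*p + 16*a^2 - 40*a*p^2 - 64*a*p - 80*p^2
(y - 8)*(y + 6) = y^2 - 2*y - 48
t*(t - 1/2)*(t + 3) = t^3 + 5*t^2/2 - 3*t/2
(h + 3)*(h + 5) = h^2 + 8*h + 15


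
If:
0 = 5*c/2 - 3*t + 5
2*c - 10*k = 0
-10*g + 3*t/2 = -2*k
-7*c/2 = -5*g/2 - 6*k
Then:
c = 50/151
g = 46/151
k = 10/151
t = 880/453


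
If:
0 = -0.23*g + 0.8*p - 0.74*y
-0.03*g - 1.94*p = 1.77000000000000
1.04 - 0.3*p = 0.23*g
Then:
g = 5.83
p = -1.00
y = -2.90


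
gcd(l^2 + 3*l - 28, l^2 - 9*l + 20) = l - 4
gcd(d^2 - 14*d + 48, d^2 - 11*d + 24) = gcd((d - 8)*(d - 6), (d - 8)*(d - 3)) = d - 8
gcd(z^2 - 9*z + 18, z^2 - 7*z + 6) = z - 6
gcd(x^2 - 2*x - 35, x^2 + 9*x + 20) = x + 5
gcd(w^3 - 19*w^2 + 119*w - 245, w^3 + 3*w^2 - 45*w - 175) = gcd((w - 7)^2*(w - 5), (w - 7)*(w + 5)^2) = w - 7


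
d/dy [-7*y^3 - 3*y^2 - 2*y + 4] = -21*y^2 - 6*y - 2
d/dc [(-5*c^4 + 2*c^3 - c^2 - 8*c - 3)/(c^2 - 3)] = 2*(-5*c^5 + c^4 + 30*c^3 - 5*c^2 + 6*c + 12)/(c^4 - 6*c^2 + 9)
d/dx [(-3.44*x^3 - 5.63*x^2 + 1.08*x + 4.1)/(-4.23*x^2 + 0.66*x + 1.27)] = (14.5512*x^4 - 4.5408*x^3 - 12.2538*x^2 + 20.3858*x - 1.3344)/(17.8929*x^4 - 5.5836*x^3 - 10.3086*x^2 + 1.6764*x + 1.6129)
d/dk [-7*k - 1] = -7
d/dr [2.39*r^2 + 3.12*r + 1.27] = 4.78*r + 3.12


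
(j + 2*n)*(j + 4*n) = j^2 + 6*j*n + 8*n^2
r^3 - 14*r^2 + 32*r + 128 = (r - 8)^2*(r + 2)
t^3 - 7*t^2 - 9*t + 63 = (t - 7)*(t - 3)*(t + 3)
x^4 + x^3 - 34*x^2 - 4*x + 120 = (x - 5)*(x - 2)*(x + 2)*(x + 6)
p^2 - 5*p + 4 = (p - 4)*(p - 1)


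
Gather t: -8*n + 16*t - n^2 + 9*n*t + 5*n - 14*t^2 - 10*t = -n^2 - 3*n - 14*t^2 + t*(9*n + 6)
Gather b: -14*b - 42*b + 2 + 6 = 8 - 56*b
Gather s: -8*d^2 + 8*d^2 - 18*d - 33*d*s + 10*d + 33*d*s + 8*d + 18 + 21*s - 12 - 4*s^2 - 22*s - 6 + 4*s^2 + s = 0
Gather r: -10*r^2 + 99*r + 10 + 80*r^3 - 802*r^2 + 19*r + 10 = 80*r^3 - 812*r^2 + 118*r + 20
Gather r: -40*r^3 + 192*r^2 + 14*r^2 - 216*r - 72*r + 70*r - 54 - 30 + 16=-40*r^3 + 206*r^2 - 218*r - 68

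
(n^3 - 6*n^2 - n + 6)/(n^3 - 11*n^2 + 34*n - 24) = (n + 1)/(n - 4)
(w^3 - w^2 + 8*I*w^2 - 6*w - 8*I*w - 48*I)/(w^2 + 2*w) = w - 3 + 8*I - 24*I/w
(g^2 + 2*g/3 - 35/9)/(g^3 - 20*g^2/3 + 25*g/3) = (g + 7/3)/(g*(g - 5))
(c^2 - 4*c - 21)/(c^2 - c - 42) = (c + 3)/(c + 6)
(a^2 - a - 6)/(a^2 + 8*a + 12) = (a - 3)/(a + 6)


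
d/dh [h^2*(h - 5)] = h*(3*h - 10)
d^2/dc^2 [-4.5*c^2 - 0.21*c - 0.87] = -9.00000000000000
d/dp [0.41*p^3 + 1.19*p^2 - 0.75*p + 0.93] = 1.23*p^2 + 2.38*p - 0.75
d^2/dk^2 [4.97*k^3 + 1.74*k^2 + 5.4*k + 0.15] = 29.82*k + 3.48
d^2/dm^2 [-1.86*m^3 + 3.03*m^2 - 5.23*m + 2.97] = 6.06 - 11.16*m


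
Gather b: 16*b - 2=16*b - 2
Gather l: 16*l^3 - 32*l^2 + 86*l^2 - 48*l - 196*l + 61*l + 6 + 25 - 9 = 16*l^3 + 54*l^2 - 183*l + 22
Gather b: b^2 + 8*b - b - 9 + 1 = b^2 + 7*b - 8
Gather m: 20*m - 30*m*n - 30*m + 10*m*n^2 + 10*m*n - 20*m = m*(10*n^2 - 20*n - 30)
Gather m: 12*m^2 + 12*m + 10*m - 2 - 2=12*m^2 + 22*m - 4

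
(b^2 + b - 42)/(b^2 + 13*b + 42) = (b - 6)/(b + 6)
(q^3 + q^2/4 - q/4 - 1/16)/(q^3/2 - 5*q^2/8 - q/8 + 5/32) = 2*(4*q + 1)/(4*q - 5)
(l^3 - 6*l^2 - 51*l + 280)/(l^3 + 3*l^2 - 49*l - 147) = (l^2 - 13*l + 40)/(l^2 - 4*l - 21)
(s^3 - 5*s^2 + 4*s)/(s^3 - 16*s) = (s - 1)/(s + 4)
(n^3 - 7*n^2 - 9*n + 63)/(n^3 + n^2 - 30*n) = (n^3 - 7*n^2 - 9*n + 63)/(n*(n^2 + n - 30))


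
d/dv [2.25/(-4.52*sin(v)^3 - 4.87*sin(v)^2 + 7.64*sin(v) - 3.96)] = (30.51*sin(v)^2 + 21.915*sin(v) - 17.19)*cos(v)/(4.52*sin(v)^3 + 4.87*sin(v)^2 - 7.64*sin(v) + 3.96)^2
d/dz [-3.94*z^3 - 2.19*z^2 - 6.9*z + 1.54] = -11.82*z^2 - 4.38*z - 6.9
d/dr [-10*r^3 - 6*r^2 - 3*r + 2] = -30*r^2 - 12*r - 3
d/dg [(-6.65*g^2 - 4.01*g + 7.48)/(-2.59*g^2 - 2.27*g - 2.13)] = (4.7096*g^2 + 67.0754*g + 25.5209)/(6.7081*g^4 + 11.7586*g^3 + 16.1863*g^2 + 9.6702*g + 4.5369)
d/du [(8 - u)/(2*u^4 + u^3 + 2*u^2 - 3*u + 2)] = (-2*u^4 - u^3 - 2*u^2 + 3*u + (u - 8)*(8*u^3 + 3*u^2 + 4*u - 3) - 2)/(2*u^4 + u^3 + 2*u^2 - 3*u + 2)^2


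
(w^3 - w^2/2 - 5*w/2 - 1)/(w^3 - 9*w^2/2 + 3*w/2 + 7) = (2*w + 1)/(2*w - 7)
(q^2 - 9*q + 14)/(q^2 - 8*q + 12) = (q - 7)/(q - 6)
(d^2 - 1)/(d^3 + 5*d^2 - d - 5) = 1/(d + 5)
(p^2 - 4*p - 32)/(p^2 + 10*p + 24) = (p - 8)/(p + 6)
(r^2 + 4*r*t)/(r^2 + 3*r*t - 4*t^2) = r/(r - t)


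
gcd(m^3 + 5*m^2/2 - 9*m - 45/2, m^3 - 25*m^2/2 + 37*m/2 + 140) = m + 5/2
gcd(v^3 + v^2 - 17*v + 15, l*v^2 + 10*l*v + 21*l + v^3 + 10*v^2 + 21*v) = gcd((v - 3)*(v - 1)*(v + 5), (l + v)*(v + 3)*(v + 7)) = 1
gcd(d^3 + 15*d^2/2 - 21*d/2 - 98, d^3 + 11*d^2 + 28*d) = d^2 + 11*d + 28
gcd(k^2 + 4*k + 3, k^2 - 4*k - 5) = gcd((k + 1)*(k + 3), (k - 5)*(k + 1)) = k + 1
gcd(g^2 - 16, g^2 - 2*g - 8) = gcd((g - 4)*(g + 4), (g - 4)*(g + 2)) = g - 4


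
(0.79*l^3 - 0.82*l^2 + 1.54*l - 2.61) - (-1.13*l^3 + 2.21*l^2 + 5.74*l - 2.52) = 1.92*l^3 - 3.03*l^2 - 4.2*l - 0.0899999999999999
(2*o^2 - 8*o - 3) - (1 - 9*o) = 2*o^2 + o - 4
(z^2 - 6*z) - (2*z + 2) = z^2 - 8*z - 2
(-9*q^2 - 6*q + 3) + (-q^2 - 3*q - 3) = -10*q^2 - 9*q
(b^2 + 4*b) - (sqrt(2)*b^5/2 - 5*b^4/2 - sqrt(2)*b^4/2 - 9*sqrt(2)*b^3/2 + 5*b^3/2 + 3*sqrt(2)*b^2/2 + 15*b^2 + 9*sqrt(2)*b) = -sqrt(2)*b^5/2 + sqrt(2)*b^4/2 + 5*b^4/2 - 5*b^3/2 + 9*sqrt(2)*b^3/2 - 14*b^2 - 3*sqrt(2)*b^2/2 - 9*sqrt(2)*b + 4*b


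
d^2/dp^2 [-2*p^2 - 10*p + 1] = -4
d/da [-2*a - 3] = -2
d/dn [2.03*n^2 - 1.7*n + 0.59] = 4.06*n - 1.7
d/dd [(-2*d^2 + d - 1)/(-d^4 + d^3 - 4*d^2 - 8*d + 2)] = ((4*d - 1)*(d^4 - d^3 + 4*d^2 + 8*d - 2) - (2*d^2 - d + 1)*(4*d^3 - 3*d^2 + 8*d + 8))/(d^4 - d^3 + 4*d^2 + 8*d - 2)^2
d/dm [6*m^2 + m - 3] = 12*m + 1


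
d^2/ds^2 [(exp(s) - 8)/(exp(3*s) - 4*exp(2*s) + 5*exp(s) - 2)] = (4*exp(4*s) - 76*exp(3*s) + 192*exp(2*s) - 86*exp(s) - 76)*exp(s)/(exp(7*s) - 10*exp(6*s) + 42*exp(5*s) - 96*exp(4*s) + 129*exp(3*s) - 102*exp(2*s) + 44*exp(s) - 8)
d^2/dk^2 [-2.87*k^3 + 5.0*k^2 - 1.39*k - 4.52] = 10.0 - 17.22*k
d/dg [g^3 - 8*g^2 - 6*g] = 3*g^2 - 16*g - 6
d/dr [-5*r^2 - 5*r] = -10*r - 5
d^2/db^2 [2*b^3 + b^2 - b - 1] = 12*b + 2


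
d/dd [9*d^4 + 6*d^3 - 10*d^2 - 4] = 2*d*(18*d^2 + 9*d - 10)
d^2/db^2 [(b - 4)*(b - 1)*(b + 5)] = 6*b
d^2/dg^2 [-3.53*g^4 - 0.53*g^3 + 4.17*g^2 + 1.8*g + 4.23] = -42.36*g^2 - 3.18*g + 8.34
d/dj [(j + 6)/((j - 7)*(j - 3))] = (-j^2 - 12*j + 81)/(j^4 - 20*j^3 + 142*j^2 - 420*j + 441)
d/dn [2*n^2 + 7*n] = 4*n + 7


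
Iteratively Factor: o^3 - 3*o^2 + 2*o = (o - 1)*(o^2 - 2*o) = (o - 2)*(o - 1)*(o)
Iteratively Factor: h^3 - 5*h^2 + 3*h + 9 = (h - 3)*(h^2 - 2*h - 3) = (h - 3)^2*(h + 1)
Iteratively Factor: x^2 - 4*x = (x - 4)*(x)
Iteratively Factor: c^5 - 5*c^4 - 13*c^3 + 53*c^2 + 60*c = (c + 1)*(c^4 - 6*c^3 - 7*c^2 + 60*c) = c*(c + 1)*(c^3 - 6*c^2 - 7*c + 60) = c*(c - 5)*(c + 1)*(c^2 - c - 12) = c*(c - 5)*(c + 1)*(c + 3)*(c - 4)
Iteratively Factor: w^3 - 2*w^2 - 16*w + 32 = (w + 4)*(w^2 - 6*w + 8) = (w - 4)*(w + 4)*(w - 2)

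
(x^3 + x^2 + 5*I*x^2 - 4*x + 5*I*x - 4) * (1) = x^3 + x^2 + 5*I*x^2 - 4*x + 5*I*x - 4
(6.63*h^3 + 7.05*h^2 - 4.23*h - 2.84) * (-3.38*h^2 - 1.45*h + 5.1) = -22.4094*h^5 - 33.4425*h^4 + 37.8879*h^3 + 51.6877*h^2 - 17.455*h - 14.484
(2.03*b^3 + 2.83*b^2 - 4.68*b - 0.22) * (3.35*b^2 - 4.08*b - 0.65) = 6.8005*b^5 + 1.1981*b^4 - 28.5439*b^3 + 16.5179*b^2 + 3.9396*b + 0.143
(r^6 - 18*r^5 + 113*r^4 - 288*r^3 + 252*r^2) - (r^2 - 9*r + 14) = r^6 - 18*r^5 + 113*r^4 - 288*r^3 + 251*r^2 + 9*r - 14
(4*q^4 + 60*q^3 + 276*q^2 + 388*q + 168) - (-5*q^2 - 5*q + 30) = 4*q^4 + 60*q^3 + 281*q^2 + 393*q + 138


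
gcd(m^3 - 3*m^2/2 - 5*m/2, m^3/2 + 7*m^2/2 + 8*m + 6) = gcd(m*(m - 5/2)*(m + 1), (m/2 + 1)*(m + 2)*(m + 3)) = 1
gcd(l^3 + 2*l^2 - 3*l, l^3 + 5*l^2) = l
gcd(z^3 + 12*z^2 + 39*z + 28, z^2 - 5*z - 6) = z + 1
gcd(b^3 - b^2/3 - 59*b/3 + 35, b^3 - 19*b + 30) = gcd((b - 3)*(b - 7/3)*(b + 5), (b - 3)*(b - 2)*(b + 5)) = b^2 + 2*b - 15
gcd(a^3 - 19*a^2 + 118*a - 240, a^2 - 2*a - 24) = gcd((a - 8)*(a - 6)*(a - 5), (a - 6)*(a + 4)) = a - 6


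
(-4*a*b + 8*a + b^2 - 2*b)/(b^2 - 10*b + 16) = (-4*a + b)/(b - 8)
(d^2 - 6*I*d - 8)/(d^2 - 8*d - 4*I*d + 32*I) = (d - 2*I)/(d - 8)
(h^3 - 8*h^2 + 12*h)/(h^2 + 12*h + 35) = h*(h^2 - 8*h + 12)/(h^2 + 12*h + 35)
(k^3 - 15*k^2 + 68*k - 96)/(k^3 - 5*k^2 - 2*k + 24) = (k - 8)/(k + 2)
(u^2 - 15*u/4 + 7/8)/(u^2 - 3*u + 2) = (8*u^2 - 30*u + 7)/(8*(u^2 - 3*u + 2))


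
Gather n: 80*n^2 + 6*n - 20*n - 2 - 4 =80*n^2 - 14*n - 6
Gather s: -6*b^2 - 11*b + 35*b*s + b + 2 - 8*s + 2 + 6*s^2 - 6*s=-6*b^2 - 10*b + 6*s^2 + s*(35*b - 14) + 4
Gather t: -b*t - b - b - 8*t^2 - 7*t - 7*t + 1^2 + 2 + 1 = -2*b - 8*t^2 + t*(-b - 14) + 4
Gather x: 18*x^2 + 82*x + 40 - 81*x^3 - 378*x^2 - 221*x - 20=-81*x^3 - 360*x^2 - 139*x + 20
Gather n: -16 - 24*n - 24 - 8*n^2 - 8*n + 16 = -8*n^2 - 32*n - 24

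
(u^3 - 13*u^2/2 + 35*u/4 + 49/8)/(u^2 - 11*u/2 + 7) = (u^2 - 3*u - 7/4)/(u - 2)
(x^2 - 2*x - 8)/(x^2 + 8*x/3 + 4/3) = 3*(x - 4)/(3*x + 2)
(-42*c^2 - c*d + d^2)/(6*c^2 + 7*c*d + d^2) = (-7*c + d)/(c + d)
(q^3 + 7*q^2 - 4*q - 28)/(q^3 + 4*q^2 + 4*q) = (q^2 + 5*q - 14)/(q*(q + 2))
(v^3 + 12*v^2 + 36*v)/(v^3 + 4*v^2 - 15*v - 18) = v*(v + 6)/(v^2 - 2*v - 3)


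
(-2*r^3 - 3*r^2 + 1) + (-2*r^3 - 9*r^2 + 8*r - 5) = -4*r^3 - 12*r^2 + 8*r - 4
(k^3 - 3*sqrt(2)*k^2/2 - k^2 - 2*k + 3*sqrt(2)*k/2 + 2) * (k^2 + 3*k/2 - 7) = k^5 - 3*sqrt(2)*k^4/2 + k^4/2 - 21*k^3/2 - 3*sqrt(2)*k^3/4 + 6*k^2 + 51*sqrt(2)*k^2/4 - 21*sqrt(2)*k/2 + 17*k - 14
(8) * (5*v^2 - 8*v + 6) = 40*v^2 - 64*v + 48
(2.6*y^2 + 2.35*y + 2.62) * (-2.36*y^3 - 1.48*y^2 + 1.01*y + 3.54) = -6.136*y^5 - 9.394*y^4 - 7.0352*y^3 + 7.6999*y^2 + 10.9652*y + 9.2748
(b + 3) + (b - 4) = 2*b - 1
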